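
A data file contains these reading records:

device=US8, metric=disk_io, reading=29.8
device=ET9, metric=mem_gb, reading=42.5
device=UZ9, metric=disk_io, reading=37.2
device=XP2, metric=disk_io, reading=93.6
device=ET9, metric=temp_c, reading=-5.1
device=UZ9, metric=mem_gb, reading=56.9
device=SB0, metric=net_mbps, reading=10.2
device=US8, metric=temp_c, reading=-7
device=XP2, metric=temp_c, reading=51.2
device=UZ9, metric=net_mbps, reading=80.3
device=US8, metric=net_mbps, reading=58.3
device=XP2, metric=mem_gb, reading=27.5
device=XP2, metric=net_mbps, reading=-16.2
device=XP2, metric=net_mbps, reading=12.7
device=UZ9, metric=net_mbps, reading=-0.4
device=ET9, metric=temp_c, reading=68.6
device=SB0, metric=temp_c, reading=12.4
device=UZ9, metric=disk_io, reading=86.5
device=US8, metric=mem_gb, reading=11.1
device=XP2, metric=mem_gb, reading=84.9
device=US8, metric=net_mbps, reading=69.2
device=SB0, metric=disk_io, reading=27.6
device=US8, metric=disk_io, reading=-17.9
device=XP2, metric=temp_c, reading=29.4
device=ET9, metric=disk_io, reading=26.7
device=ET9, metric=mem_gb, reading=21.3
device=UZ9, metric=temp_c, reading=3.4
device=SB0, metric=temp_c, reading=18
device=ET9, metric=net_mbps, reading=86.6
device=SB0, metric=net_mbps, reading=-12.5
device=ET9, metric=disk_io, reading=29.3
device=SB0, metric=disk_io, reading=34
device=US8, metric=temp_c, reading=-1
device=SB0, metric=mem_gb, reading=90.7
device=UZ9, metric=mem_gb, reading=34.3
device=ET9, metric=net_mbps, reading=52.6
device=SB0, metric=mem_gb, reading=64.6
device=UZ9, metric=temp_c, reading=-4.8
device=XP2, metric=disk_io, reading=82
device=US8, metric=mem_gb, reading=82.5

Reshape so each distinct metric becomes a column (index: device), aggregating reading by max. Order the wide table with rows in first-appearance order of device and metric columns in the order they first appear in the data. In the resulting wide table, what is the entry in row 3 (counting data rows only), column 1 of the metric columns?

With rows in first-appearance order of device, row 3 is device=UZ9. metric columns in first-appearance order: disk_io, mem_gb, temp_c, net_mbps; column 1 is disk_io.
Long rows with device=UZ9, metric=disk_io: max(37.2, 86.5) = 86.5.

86.5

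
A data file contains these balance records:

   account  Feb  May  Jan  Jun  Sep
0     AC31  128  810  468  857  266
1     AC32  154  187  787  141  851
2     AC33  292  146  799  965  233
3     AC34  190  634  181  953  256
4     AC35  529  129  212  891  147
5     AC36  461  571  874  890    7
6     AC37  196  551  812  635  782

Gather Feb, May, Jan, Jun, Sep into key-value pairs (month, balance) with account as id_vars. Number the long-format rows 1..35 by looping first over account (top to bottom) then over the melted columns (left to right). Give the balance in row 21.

529

35 rows total (7 × 5). Row 21: index ⌊(21-1)/5⌋ = 4 into account → AC35; (21-1) mod 5 = 0 into the melted columns → Feb.
So row 21 is (AC35, Feb, 529); balance = 529.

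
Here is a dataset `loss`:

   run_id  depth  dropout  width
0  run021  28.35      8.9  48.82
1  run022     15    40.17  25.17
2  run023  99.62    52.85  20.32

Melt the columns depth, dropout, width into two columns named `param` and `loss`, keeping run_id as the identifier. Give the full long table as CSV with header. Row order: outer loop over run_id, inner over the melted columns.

Each (run_id, column) pair becomes one row: 3 × 3 = 9 rows.
For example, (run021, depth) → loss=28.35.

run_id,param,loss
run021,depth,28.35
run021,dropout,8.9
run021,width,48.82
run022,depth,15
run022,dropout,40.17
run022,width,25.17
run023,depth,99.62
run023,dropout,52.85
run023,width,20.32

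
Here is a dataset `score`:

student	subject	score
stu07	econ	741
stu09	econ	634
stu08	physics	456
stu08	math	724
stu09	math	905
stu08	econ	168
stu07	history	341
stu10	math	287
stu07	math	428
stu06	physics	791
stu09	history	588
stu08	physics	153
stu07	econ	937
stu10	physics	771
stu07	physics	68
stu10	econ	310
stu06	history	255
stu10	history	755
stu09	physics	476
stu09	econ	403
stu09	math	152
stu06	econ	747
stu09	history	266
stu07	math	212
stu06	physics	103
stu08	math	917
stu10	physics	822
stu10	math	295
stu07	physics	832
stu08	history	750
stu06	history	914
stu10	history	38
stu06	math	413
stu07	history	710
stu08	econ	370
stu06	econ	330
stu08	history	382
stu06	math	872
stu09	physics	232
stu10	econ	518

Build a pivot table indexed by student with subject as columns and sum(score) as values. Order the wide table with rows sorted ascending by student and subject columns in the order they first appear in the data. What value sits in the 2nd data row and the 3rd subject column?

With rows sorted ascending by student, row 2 is student=stu07. subject columns in first-appearance order: econ, physics, math, history; column 3 is math.
Long rows with student=stu07, subject=math: 428 + 212 = 640.

640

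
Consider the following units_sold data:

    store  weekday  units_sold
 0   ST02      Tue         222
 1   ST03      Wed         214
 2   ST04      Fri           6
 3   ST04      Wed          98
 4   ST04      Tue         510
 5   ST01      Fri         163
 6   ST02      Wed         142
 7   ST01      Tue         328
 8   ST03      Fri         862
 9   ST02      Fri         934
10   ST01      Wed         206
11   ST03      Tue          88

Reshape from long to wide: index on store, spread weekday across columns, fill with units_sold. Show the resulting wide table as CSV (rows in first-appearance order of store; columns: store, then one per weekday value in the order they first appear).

store,Tue,Wed,Fri
ST02,222,142,934
ST03,88,214,862
ST04,510,98,6
ST01,328,206,163

Columns: store plus the 3 distinct weekday values (Tue, Wed, Fri).
For example, row ST02 column Tue takes units_sold=222 from the long row (ST02, Tue).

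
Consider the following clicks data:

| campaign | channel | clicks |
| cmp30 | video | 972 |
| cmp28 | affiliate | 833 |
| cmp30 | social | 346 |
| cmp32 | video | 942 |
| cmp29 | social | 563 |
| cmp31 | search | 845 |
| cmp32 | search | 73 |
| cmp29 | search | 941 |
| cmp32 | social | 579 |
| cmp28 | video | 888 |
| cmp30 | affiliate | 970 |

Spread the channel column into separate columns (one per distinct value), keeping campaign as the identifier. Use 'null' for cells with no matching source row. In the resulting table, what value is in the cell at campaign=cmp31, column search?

The long row with campaign=cmp31, channel=search has clicks=845.

845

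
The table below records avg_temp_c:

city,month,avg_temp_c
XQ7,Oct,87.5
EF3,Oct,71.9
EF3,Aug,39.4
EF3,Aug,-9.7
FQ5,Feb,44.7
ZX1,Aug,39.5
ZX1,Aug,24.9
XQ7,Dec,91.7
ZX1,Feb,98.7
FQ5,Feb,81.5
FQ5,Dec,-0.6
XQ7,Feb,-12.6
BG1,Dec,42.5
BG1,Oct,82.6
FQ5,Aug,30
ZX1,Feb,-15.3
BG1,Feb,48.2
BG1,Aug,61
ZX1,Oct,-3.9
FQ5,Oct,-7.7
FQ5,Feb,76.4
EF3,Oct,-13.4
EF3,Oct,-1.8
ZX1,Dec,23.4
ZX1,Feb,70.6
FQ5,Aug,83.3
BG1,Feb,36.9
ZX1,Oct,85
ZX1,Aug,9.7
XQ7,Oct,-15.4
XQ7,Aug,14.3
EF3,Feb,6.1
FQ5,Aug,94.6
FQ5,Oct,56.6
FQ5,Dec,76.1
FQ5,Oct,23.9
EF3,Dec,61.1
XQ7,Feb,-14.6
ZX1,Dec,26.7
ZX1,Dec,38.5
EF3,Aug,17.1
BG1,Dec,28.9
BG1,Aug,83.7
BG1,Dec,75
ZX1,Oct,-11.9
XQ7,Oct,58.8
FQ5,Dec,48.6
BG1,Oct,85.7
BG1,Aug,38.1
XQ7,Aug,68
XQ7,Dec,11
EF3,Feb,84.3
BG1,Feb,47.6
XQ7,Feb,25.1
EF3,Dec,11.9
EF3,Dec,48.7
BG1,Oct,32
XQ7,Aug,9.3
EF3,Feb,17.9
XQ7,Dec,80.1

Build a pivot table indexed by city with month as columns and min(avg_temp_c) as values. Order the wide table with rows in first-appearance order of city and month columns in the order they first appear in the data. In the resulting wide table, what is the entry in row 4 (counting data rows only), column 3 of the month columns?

With rows in first-appearance order of city, row 4 is city=ZX1. month columns in first-appearance order: Oct, Aug, Feb, Dec; column 3 is Feb.
Long rows with city=ZX1, month=Feb: min(98.7, -15.3, 70.6) = -15.3.

-15.3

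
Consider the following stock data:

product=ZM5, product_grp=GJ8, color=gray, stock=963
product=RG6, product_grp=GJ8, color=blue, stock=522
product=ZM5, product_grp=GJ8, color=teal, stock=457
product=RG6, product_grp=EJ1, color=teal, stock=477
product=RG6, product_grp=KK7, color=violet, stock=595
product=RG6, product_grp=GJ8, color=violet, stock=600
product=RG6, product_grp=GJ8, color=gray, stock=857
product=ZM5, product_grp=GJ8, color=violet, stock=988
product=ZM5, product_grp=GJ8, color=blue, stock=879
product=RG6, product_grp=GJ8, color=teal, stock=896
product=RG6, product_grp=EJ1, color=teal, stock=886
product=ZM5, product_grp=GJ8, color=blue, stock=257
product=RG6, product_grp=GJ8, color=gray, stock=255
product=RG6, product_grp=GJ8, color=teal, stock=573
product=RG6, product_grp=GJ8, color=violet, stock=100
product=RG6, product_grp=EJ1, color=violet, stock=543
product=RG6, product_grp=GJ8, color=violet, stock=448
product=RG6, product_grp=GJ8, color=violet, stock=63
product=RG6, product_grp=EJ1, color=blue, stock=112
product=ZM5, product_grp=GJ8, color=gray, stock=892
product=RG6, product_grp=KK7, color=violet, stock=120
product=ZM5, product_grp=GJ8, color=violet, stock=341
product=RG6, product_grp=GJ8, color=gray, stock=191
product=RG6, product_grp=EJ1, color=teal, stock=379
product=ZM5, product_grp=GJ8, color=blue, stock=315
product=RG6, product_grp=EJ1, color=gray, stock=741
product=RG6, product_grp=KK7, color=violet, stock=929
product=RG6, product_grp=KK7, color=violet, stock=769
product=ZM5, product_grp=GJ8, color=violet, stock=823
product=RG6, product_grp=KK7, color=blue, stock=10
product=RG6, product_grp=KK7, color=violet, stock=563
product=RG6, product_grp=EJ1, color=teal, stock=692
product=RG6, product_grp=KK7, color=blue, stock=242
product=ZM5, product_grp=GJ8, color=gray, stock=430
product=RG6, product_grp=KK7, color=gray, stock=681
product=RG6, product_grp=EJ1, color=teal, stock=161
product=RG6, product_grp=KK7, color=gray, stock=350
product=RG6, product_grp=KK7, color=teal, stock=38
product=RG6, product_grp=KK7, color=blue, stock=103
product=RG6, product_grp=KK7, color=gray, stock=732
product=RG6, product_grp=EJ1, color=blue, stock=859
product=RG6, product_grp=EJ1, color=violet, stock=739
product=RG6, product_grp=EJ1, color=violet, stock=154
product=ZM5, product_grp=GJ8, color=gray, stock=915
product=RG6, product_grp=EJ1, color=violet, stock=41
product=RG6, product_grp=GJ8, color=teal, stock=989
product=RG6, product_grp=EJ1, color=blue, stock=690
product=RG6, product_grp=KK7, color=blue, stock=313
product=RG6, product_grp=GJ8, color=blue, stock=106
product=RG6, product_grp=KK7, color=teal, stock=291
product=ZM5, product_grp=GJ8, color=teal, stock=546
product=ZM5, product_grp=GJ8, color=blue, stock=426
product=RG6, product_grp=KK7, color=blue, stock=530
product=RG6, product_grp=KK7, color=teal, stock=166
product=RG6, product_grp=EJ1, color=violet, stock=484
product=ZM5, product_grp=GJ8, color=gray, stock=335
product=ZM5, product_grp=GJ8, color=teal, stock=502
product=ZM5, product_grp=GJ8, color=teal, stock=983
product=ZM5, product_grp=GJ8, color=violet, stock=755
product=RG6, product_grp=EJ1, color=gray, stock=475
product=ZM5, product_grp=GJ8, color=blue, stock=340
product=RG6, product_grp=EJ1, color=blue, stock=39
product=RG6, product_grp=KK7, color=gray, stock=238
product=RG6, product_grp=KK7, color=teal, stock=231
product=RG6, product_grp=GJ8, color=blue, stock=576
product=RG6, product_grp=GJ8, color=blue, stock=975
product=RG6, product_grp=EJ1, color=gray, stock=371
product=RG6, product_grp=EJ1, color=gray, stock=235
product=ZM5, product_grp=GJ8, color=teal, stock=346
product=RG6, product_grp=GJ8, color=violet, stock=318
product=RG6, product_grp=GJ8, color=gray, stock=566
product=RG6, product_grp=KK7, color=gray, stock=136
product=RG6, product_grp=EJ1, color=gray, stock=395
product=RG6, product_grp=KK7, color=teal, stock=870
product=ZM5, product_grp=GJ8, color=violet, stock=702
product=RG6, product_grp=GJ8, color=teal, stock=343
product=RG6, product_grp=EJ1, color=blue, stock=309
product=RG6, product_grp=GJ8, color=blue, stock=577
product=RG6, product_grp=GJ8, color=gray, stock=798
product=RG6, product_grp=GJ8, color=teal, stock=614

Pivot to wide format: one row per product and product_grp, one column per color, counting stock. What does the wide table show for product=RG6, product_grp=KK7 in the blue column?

5

Rows with product=RG6, product_grp=KK7 and color=blue: stock values are 10, 242, 103, 313, 530.
5 rows match — count = 5.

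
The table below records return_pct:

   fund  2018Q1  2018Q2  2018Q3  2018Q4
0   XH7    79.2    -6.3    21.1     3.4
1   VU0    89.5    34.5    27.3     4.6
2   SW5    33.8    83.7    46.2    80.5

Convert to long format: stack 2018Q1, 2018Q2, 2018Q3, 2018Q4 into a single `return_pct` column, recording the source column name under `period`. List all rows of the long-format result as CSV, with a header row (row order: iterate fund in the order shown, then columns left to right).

fund,period,return_pct
XH7,2018Q1,79.2
XH7,2018Q2,-6.3
XH7,2018Q3,21.1
XH7,2018Q4,3.4
VU0,2018Q1,89.5
VU0,2018Q2,34.5
VU0,2018Q3,27.3
VU0,2018Q4,4.6
SW5,2018Q1,33.8
SW5,2018Q2,83.7
SW5,2018Q3,46.2
SW5,2018Q4,80.5

Each (fund, column) pair becomes one row: 3 × 4 = 12 rows.
For example, (XH7, 2018Q1) → return_pct=79.2.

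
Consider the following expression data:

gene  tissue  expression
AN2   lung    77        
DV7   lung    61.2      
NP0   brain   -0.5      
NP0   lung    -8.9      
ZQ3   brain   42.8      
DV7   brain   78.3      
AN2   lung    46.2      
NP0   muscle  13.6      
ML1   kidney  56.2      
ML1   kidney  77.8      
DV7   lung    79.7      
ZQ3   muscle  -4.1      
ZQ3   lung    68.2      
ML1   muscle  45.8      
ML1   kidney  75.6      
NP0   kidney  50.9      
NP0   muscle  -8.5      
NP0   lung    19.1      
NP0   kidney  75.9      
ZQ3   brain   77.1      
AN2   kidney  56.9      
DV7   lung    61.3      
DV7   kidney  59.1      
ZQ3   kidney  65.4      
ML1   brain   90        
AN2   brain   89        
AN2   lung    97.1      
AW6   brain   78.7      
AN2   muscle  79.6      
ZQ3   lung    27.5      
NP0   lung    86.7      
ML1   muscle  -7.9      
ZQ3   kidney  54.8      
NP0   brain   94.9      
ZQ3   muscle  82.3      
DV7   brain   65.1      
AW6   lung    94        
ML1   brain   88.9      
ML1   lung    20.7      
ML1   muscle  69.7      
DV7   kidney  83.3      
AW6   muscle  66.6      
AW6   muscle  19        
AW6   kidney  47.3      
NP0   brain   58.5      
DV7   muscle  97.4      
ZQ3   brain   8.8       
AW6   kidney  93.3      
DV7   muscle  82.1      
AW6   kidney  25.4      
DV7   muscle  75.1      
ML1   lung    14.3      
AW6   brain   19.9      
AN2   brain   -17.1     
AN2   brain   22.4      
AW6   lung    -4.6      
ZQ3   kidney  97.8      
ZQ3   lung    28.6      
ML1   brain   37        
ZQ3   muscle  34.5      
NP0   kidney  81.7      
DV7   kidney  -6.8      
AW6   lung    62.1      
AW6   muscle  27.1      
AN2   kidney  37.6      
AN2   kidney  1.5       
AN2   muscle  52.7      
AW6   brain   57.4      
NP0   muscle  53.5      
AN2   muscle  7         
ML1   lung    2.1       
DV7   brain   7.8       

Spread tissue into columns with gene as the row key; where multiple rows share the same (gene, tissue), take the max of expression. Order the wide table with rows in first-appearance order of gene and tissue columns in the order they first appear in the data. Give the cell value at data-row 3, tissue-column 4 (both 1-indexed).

81.7

With rows in first-appearance order of gene, row 3 is gene=NP0. tissue columns in first-appearance order: lung, brain, muscle, kidney; column 4 is kidney.
Long rows with gene=NP0, tissue=kidney: max(50.9, 75.9, 81.7) = 81.7.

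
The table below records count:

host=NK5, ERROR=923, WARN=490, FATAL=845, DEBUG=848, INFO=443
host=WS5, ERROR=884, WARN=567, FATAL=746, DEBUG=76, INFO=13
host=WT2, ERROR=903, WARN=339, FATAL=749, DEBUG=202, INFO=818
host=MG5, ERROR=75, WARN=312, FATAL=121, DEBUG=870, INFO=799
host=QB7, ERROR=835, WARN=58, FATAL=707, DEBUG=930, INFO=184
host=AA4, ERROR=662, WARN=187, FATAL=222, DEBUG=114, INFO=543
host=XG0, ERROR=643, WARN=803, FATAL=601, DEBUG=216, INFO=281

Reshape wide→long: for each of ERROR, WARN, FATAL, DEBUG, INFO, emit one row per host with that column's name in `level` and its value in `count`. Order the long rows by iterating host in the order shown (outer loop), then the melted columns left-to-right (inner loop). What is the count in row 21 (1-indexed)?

35 rows total (7 × 5). Row 21: index ⌊(21-1)/5⌋ = 4 into host → QB7; (21-1) mod 5 = 0 into the melted columns → ERROR.
So row 21 is (QB7, ERROR, 835); count = 835.

835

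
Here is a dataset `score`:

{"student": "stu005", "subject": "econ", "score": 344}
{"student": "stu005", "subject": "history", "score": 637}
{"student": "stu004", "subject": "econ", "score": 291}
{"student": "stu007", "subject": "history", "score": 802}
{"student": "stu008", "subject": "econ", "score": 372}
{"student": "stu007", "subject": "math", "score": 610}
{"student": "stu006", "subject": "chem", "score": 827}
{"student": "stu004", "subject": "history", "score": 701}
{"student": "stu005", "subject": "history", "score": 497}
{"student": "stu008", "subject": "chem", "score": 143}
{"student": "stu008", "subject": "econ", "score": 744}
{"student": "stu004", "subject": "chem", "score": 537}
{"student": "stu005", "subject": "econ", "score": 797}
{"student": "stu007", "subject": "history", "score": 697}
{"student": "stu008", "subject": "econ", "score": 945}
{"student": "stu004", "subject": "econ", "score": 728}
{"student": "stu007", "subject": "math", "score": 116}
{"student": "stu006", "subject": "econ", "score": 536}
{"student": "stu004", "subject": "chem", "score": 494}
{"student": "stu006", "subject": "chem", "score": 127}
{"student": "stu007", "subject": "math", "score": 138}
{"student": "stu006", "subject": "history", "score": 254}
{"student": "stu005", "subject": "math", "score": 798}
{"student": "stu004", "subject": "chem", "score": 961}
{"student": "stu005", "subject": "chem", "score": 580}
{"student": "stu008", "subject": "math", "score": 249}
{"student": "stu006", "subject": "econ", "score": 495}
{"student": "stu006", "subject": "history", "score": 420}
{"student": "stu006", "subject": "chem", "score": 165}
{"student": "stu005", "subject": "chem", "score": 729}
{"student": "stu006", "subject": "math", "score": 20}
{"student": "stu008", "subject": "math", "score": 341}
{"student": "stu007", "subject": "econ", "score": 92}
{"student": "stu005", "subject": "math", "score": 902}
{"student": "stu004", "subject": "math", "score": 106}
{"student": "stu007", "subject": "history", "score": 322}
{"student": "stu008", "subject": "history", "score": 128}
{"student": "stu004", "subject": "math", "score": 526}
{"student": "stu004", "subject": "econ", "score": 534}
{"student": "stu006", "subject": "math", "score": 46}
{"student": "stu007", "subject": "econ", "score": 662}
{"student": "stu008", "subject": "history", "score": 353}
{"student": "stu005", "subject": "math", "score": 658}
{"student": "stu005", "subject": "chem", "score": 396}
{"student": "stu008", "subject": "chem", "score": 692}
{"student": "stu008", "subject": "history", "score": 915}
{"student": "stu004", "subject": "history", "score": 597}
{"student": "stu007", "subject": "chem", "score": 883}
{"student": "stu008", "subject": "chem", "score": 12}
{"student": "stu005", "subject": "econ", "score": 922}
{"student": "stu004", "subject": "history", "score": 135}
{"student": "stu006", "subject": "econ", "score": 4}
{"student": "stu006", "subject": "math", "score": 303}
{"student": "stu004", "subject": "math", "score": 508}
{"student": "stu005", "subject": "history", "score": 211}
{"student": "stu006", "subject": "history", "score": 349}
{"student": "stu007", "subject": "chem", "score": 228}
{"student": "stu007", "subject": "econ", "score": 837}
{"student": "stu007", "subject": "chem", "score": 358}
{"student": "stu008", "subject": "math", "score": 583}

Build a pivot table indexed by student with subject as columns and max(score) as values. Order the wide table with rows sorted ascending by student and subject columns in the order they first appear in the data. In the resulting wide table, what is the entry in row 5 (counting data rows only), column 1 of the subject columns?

With rows sorted ascending by student, row 5 is student=stu008. subject columns in first-appearance order: econ, history, math, chem; column 1 is econ.
Long rows with student=stu008, subject=econ: max(372, 744, 945) = 945.

945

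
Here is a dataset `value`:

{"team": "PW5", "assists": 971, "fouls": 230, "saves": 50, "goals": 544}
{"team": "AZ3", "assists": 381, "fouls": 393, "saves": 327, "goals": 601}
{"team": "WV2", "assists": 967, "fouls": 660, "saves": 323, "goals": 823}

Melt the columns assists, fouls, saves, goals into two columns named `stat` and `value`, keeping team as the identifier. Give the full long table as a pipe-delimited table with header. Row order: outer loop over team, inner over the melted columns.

| team | stat | value |
| PW5 | assists | 971 |
| PW5 | fouls | 230 |
| PW5 | saves | 50 |
| PW5 | goals | 544 |
| AZ3 | assists | 381 |
| AZ3 | fouls | 393 |
| AZ3 | saves | 327 |
| AZ3 | goals | 601 |
| WV2 | assists | 967 |
| WV2 | fouls | 660 |
| WV2 | saves | 323 |
| WV2 | goals | 823 |

Each (team, column) pair becomes one row: 3 × 4 = 12 rows.
For example, (PW5, assists) → value=971.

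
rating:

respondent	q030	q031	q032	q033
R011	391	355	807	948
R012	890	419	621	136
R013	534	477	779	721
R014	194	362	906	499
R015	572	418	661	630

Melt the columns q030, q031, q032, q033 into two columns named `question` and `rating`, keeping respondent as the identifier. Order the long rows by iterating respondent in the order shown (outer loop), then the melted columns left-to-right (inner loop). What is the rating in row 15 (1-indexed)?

20 rows total (5 × 4). Row 15: index ⌊(15-1)/4⌋ = 3 into respondent → R014; (15-1) mod 4 = 2 into the melted columns → q032.
So row 15 is (R014, q032, 906); rating = 906.

906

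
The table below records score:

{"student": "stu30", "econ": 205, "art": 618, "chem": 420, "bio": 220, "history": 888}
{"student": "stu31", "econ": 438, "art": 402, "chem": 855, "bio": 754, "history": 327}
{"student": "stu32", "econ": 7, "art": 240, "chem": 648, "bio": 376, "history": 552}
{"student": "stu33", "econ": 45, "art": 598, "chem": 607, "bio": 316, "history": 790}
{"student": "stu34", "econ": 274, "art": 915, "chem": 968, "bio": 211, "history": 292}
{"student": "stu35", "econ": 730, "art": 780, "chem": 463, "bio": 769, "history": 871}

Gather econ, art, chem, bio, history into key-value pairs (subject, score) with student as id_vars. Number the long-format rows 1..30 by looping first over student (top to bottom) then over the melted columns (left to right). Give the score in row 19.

316

30 rows total (6 × 5). Row 19: index ⌊(19-1)/5⌋ = 3 into student → stu33; (19-1) mod 5 = 3 into the melted columns → bio.
So row 19 is (stu33, bio, 316); score = 316.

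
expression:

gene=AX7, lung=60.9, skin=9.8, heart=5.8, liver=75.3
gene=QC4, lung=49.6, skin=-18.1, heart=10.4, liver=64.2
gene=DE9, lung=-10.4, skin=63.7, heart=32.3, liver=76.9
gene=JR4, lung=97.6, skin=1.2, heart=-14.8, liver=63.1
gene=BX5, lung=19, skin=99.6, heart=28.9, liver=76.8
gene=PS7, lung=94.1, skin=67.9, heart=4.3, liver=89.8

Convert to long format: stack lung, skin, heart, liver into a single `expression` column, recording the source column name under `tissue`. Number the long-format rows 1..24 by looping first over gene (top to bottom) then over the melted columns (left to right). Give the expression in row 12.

24 rows total (6 × 4). Row 12: index ⌊(12-1)/4⌋ = 2 into gene → DE9; (12-1) mod 4 = 3 into the melted columns → liver.
So row 12 is (DE9, liver, 76.9); expression = 76.9.

76.9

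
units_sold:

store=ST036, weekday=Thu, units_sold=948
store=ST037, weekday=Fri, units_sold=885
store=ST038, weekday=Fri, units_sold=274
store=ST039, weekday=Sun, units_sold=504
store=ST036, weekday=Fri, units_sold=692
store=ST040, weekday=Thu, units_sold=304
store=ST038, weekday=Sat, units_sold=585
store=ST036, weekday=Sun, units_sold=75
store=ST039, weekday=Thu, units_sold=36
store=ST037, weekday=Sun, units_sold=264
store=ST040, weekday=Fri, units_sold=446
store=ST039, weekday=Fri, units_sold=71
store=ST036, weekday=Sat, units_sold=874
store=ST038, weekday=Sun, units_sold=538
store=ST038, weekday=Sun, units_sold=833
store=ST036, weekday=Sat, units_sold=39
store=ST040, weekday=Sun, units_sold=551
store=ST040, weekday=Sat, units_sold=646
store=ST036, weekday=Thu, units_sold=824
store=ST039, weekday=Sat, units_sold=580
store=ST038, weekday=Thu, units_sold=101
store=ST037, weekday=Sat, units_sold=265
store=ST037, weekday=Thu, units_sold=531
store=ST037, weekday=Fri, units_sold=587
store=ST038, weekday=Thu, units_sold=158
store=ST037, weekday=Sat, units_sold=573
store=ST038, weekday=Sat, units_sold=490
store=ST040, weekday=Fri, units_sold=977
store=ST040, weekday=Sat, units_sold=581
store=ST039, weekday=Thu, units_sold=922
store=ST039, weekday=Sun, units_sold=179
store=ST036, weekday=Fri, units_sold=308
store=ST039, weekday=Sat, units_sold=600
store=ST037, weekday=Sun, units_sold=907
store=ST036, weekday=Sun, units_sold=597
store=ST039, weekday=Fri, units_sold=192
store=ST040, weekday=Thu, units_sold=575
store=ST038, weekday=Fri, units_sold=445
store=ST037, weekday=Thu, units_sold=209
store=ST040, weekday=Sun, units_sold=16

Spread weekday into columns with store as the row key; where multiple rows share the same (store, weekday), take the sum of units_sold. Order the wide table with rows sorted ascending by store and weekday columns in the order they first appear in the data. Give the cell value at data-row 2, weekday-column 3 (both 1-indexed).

With rows sorted ascending by store, row 2 is store=ST037. weekday columns in first-appearance order: Thu, Fri, Sun, Sat; column 3 is Sun.
Long rows with store=ST037, weekday=Sun: 264 + 907 = 1171.

1171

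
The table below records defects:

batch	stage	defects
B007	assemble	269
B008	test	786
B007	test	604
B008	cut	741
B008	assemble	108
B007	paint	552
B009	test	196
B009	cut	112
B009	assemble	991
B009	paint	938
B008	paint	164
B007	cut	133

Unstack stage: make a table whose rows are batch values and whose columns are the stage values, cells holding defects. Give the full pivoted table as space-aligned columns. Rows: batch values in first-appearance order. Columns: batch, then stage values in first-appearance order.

Columns: batch plus the 4 distinct stage values (assemble, test, cut, paint).
For example, row B007 column assemble takes defects=269 from the long row (B007, assemble).

batch  assemble  test  cut  paint
B007   269       604   133  552  
B008   108       786   741  164  
B009   991       196   112  938  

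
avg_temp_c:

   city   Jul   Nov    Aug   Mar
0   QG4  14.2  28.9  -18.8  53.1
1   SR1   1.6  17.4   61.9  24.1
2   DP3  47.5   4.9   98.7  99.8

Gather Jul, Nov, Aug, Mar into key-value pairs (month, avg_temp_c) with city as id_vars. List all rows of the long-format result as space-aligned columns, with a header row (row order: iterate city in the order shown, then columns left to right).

Each (city, column) pair becomes one row: 3 × 4 = 12 rows.
For example, (QG4, Jul) → avg_temp_c=14.2.

city  month  avg_temp_c
QG4   Jul    14.2      
QG4   Nov    28.9      
QG4   Aug    -18.8     
QG4   Mar    53.1      
SR1   Jul    1.6       
SR1   Nov    17.4      
SR1   Aug    61.9      
SR1   Mar    24.1      
DP3   Jul    47.5      
DP3   Nov    4.9       
DP3   Aug    98.7      
DP3   Mar    99.8      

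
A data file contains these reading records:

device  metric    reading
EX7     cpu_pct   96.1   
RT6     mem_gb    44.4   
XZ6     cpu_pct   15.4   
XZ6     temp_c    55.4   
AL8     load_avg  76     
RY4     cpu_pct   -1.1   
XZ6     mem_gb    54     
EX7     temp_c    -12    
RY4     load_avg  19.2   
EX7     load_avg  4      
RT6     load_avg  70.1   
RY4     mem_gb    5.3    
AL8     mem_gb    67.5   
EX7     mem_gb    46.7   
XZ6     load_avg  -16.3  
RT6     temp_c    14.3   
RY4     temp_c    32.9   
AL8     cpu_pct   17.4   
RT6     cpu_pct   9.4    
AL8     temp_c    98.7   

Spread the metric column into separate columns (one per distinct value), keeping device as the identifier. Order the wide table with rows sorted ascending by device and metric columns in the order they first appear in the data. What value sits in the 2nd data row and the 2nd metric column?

46.7

With rows sorted ascending by device, row 2 is device=EX7. metric columns in first-appearance order: cpu_pct, mem_gb, temp_c, load_avg; column 2 is mem_gb.
Long rows with device=EX7, metric=mem_gb: reading = 46.7.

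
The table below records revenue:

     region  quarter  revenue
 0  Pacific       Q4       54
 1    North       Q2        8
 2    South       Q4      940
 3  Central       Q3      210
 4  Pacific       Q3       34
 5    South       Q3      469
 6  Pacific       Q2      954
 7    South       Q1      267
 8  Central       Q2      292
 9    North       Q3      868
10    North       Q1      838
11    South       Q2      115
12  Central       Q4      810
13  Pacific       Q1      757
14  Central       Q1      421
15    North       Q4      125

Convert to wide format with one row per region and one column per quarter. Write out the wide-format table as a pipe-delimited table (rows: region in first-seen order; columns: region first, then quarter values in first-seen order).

Columns: region plus the 4 distinct quarter values (Q4, Q2, Q3, Q1).
For example, row Pacific column Q4 takes revenue=54 from the long row (Pacific, Q4).

| region | Q4 | Q2 | Q3 | Q1 |
| Pacific | 54 | 954 | 34 | 757 |
| North | 125 | 8 | 868 | 838 |
| South | 940 | 115 | 469 | 267 |
| Central | 810 | 292 | 210 | 421 |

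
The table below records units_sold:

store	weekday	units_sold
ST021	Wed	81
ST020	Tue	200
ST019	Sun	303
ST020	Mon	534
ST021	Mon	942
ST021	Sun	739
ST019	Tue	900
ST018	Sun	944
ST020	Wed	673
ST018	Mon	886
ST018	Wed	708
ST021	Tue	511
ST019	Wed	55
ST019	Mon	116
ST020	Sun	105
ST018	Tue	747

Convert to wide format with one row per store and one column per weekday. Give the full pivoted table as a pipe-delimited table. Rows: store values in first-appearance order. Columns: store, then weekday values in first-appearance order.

Columns: store plus the 4 distinct weekday values (Wed, Tue, Sun, Mon).
For example, row ST021 column Wed takes units_sold=81 from the long row (ST021, Wed).

| store | Wed | Tue | Sun | Mon |
| ST021 | 81 | 511 | 739 | 942 |
| ST020 | 673 | 200 | 105 | 534 |
| ST019 | 55 | 900 | 303 | 116 |
| ST018 | 708 | 747 | 944 | 886 |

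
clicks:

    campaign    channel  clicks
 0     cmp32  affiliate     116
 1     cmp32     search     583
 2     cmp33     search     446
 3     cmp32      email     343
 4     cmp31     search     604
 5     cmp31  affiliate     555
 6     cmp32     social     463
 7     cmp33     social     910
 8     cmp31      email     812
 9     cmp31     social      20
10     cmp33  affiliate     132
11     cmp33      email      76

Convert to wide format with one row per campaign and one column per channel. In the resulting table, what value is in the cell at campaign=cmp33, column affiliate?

132

Wide layout: rows indexed by campaign, columns are the 4 distinct channel values (affiliate, search, email, social).
Cell (campaign=cmp33, channel=affiliate) draws from the long row where campaign=cmp33 and channel=affiliate, which has clicks=132.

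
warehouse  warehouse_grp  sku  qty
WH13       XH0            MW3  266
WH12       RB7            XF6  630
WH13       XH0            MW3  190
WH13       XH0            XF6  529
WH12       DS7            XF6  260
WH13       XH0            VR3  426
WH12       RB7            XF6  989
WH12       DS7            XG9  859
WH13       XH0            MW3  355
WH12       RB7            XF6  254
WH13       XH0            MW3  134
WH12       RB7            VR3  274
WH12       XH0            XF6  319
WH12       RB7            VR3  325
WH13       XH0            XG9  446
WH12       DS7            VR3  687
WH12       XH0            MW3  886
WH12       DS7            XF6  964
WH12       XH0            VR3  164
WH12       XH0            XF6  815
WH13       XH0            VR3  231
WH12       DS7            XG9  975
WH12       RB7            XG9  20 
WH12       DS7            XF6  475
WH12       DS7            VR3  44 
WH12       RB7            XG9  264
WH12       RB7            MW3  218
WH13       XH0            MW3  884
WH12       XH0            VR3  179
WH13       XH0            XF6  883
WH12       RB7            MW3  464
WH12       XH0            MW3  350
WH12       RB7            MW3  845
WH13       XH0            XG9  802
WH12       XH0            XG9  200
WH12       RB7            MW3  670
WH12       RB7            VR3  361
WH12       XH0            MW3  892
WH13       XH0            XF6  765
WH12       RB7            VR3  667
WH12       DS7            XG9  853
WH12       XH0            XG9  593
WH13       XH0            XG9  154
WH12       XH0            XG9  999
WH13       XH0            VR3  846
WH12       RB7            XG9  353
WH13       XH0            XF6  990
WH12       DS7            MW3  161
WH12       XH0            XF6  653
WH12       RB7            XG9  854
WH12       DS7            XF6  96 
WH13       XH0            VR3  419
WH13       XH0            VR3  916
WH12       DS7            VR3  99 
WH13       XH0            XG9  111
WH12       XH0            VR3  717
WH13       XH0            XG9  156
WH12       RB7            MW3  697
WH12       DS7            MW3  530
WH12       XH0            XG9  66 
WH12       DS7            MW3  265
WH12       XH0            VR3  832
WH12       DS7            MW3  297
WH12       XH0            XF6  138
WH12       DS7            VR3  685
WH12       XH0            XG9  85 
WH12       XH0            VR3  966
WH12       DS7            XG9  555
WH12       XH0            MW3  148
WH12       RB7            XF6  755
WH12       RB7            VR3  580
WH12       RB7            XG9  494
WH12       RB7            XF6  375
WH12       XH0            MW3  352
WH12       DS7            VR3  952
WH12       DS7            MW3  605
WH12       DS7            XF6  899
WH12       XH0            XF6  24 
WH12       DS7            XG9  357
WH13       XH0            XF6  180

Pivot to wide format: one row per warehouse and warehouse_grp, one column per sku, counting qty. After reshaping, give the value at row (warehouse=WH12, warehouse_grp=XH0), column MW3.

Rows with warehouse=WH12, warehouse_grp=XH0 and sku=MW3: qty values are 886, 350, 892, 148, 352.
5 rows match — count = 5.

5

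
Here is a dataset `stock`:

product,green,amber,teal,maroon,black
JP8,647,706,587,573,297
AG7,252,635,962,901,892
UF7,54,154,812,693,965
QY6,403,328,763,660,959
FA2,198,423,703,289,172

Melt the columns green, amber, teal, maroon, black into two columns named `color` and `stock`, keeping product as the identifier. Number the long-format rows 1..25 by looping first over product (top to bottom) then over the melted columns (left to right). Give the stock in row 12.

154

25 rows total (5 × 5). Row 12: index ⌊(12-1)/5⌋ = 2 into product → UF7; (12-1) mod 5 = 1 into the melted columns → amber.
So row 12 is (UF7, amber, 154); stock = 154.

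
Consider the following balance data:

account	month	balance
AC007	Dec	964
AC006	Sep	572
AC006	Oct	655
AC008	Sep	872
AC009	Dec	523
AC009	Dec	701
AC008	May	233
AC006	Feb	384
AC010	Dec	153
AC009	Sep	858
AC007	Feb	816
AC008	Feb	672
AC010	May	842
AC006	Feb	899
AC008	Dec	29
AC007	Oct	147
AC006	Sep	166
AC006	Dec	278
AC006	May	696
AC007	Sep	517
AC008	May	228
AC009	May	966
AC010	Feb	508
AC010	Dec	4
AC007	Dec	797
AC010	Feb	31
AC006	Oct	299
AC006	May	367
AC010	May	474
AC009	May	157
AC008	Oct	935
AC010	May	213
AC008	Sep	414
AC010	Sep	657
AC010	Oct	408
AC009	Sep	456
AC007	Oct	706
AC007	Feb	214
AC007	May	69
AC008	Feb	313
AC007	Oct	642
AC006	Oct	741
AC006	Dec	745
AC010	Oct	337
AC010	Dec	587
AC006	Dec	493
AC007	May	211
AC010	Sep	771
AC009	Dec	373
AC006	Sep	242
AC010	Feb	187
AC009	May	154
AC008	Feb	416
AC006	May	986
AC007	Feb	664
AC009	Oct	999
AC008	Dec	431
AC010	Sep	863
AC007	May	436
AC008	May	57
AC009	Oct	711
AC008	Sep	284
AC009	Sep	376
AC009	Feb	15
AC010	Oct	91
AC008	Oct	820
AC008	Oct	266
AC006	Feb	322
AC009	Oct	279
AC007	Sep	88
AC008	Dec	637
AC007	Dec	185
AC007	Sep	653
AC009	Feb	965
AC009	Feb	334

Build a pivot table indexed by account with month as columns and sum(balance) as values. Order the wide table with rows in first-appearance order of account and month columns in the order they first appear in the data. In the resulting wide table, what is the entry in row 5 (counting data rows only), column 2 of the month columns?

2291

With rows in first-appearance order of account, row 5 is account=AC010. month columns in first-appearance order: Dec, Sep, Oct, May, Feb; column 2 is Sep.
Long rows with account=AC010, month=Sep: 657 + 771 + 863 = 2291.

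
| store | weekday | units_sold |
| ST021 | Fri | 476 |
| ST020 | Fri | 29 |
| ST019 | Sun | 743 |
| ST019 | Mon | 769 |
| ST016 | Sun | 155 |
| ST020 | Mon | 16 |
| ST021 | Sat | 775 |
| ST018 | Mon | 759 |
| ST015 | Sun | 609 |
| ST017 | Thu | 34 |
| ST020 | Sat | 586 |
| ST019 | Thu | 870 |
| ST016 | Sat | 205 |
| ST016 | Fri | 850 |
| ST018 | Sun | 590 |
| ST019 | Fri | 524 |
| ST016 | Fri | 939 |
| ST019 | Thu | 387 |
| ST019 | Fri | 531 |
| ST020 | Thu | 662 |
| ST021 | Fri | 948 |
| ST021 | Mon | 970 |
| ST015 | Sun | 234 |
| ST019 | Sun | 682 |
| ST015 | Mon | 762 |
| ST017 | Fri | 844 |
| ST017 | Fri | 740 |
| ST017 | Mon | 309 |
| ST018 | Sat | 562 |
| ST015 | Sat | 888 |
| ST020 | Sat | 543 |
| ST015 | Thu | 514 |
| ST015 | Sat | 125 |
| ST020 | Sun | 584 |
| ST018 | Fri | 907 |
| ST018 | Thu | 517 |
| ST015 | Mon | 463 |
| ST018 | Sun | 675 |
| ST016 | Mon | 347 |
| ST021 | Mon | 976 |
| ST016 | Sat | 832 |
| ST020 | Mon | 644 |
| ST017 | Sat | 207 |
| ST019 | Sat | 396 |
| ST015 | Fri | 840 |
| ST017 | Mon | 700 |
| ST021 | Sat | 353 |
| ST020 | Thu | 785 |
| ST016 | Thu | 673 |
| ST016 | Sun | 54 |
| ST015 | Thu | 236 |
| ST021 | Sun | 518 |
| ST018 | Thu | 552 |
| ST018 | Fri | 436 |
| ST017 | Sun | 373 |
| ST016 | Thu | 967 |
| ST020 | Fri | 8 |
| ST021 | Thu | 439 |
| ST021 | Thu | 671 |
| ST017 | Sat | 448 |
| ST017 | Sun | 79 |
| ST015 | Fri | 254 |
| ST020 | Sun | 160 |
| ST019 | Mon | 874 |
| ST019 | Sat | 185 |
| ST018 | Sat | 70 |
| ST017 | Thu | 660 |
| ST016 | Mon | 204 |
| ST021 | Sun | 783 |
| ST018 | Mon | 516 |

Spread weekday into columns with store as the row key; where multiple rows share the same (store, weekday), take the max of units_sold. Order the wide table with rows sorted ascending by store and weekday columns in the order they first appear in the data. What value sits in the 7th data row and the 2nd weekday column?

With rows sorted ascending by store, row 7 is store=ST021. weekday columns in first-appearance order: Fri, Sun, Mon, Sat, Thu; column 2 is Sun.
Long rows with store=ST021, weekday=Sun: max(518, 783) = 783.

783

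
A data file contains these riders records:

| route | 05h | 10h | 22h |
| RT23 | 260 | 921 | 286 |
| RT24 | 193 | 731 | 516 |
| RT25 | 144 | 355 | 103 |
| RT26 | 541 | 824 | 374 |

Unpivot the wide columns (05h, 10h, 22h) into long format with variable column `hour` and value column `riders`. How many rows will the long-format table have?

12

4 route values × 3 melted columns = 12 rows.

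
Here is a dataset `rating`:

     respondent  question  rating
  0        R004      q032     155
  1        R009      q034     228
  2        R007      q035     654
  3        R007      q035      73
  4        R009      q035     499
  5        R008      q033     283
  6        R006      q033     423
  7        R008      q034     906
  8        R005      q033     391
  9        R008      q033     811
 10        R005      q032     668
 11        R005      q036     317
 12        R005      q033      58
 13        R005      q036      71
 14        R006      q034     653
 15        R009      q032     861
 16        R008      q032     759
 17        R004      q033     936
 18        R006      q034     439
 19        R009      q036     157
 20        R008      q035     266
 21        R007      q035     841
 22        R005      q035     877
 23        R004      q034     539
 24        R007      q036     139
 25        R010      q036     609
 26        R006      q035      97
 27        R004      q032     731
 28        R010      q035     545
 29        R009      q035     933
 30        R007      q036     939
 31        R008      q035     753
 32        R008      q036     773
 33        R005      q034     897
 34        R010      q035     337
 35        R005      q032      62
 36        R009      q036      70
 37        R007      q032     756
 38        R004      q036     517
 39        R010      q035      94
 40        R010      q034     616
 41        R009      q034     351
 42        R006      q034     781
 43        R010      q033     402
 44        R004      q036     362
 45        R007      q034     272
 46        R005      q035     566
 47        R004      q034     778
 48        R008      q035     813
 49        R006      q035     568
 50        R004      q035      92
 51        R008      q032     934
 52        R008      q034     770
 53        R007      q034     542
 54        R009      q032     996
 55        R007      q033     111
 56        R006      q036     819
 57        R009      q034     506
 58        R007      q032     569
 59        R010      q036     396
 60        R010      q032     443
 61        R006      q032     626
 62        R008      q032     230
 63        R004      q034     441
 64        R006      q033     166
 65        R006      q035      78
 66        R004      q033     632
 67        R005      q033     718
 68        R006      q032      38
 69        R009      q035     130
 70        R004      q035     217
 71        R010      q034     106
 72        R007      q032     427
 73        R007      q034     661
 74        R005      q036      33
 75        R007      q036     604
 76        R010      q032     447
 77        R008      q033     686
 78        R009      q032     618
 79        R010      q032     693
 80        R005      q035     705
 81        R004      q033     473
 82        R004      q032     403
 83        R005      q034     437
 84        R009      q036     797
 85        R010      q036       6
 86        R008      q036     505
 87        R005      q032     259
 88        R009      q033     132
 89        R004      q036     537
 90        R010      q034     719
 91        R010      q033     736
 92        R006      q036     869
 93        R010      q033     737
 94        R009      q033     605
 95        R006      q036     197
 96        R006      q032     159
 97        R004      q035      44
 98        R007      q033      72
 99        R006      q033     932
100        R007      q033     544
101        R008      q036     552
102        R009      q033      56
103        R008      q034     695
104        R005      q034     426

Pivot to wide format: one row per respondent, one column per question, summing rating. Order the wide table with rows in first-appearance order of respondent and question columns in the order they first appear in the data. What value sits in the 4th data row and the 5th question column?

With rows in first-appearance order of respondent, row 4 is respondent=R008. question columns in first-appearance order: q032, q034, q035, q033, q036; column 5 is q036.
Long rows with respondent=R008, question=q036: 773 + 505 + 552 = 1830.

1830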